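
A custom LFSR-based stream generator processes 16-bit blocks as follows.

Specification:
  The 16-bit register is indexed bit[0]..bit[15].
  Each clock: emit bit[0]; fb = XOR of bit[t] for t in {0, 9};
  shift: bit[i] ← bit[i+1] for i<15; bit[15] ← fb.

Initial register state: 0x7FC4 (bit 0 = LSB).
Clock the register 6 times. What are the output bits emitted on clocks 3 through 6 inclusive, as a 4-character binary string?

1000

reg_0 = 0x7FC4
clock 1: out=0, reg = 0xBFE2
clock 2: out=0, reg = 0xDFF1
clock 3: out=1, reg = 0x6FF8
clock 4: out=0, reg = 0xB7FC
clock 5: out=0, reg = 0xDBFE
clock 6: out=0, reg = 0xEDFF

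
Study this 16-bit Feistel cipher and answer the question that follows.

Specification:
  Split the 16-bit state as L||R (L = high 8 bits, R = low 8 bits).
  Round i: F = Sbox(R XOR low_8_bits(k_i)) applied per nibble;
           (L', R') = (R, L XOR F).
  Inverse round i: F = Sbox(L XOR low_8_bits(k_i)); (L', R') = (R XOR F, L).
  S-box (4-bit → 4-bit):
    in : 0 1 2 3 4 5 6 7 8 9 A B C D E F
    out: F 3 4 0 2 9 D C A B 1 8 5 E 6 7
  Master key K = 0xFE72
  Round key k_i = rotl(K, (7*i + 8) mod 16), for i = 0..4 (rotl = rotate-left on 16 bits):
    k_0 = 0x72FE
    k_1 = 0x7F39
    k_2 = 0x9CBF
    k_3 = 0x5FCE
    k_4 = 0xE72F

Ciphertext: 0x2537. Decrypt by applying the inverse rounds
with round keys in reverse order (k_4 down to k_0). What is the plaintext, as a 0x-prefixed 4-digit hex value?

s_0 = ciphertext = 0x2537
s_1 = InvRound(s_0, k_4) = 0xC625
s_2 = InvRound(s_1, k_3) = 0xDFC6
s_3 = InvRound(s_2, k_2) = 0x19DF
s_4 = InvRound(s_3, k_1) = 0x9019
s_5 = InvRound(s_4, k_0) = 0xCF90

0xCF90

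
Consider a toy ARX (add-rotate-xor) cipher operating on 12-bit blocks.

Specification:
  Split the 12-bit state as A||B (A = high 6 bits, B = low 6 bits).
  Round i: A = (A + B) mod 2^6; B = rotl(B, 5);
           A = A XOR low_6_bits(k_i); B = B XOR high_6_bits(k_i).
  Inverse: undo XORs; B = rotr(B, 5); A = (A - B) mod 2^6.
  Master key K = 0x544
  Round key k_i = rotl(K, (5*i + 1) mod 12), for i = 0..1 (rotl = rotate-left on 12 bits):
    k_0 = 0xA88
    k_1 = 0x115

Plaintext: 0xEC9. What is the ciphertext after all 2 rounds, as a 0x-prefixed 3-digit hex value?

s_0 = plaintext = 0xEC9
s_1 = Round(s_0, k_0) = 0x30E
s_2 = Round(s_1, k_1) = 0x3C3

0x3C3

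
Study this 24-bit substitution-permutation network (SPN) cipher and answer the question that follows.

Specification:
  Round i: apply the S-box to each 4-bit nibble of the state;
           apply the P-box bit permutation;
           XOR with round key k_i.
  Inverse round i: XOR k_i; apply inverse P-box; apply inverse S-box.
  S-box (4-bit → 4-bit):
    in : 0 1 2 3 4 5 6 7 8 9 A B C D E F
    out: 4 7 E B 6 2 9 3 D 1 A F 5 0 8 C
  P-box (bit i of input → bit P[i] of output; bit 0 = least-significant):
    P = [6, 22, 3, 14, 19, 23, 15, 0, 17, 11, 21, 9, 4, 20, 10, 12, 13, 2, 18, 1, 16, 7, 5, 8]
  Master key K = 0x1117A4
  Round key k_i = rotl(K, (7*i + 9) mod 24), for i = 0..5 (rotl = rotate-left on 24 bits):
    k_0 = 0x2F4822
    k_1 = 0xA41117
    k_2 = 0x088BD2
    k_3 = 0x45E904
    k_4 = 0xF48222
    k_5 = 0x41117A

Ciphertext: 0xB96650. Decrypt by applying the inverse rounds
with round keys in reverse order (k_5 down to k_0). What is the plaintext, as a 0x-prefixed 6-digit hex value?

0x257C54

s_0 = ciphertext = 0xB96650
s_1 = InvRound(s_0, k_5) = 0xF62F72
s_2 = InvRound(s_1, k_4) = 0xE9C709
s_3 = InvRound(s_2, k_3) = 0xD10230
s_4 = InvRound(s_3, k_2) = 0xBE5517
s_5 = InvRound(s_4, k_1) = 0xDD499E
s_6 = InvRound(s_5, k_0) = 0x257C54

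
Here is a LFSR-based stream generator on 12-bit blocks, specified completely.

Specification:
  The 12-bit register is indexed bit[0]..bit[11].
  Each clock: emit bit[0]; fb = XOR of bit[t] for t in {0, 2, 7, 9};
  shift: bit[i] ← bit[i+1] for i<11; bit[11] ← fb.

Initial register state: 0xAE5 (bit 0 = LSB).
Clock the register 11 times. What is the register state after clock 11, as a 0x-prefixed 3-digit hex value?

reg_0 = 0xAE5
clock 1: out=1, reg = 0x572
clock 2: out=0, reg = 0x2B9
clock 3: out=1, reg = 0x95C
clock 4: out=0, reg = 0xCAE
clock 5: out=0, reg = 0x657
clock 6: out=1, reg = 0xB2B
clock 7: out=1, reg = 0x595
clock 8: out=1, reg = 0xACA
clock 9: out=0, reg = 0x565
clock 10: out=1, reg = 0x2B2
clock 11: out=0, reg = 0x159

0x159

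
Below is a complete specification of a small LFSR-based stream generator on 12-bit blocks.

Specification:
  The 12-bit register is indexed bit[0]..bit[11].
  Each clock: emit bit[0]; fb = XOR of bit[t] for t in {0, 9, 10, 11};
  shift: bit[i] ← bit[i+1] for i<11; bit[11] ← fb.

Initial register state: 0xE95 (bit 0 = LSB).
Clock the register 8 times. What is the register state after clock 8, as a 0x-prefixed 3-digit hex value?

0xB0E

reg_0 = 0xE95
clock 1: out=1, reg = 0x74A
clock 2: out=0, reg = 0x3A5
clock 3: out=1, reg = 0x1D2
clock 4: out=0, reg = 0x0E9
clock 5: out=1, reg = 0x874
clock 6: out=0, reg = 0xC3A
clock 7: out=0, reg = 0x61D
clock 8: out=1, reg = 0xB0E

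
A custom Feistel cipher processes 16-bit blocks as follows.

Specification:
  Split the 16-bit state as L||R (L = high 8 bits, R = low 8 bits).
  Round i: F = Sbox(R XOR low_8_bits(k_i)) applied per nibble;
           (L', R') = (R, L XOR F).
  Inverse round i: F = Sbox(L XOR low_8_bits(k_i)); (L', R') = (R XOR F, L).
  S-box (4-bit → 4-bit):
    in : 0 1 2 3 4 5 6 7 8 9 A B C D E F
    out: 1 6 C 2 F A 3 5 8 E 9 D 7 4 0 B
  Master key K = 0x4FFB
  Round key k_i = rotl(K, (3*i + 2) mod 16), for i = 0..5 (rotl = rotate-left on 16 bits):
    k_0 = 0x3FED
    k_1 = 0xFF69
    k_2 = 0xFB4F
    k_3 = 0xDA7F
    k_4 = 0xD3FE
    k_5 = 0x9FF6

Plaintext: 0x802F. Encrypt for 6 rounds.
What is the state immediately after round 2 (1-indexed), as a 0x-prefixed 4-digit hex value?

0xFCC5

s_0 = plaintext = 0x802F
s_1 = Round(s_0, k_0) = 0x2FFC
s_2 = Round(s_1, k_1) = 0xFCC5
s_3 = Round(s_2, k_2) = 0xC575
s_4 = Round(s_3, k_3) = 0x75DC
s_5 = Round(s_4, k_4) = 0xDCB9
s_6 = Round(s_5, k_5) = 0xB927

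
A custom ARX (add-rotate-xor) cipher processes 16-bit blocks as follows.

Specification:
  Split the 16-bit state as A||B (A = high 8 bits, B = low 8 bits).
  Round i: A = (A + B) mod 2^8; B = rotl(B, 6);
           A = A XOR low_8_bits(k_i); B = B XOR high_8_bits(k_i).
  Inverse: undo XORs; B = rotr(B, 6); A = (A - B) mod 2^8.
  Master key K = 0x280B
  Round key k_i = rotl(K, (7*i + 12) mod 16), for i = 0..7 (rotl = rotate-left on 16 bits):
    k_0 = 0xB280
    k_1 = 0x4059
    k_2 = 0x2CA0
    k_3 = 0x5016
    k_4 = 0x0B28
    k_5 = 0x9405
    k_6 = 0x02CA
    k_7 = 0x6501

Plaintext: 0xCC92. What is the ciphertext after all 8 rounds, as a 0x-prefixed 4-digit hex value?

s_0 = plaintext = 0xCC92
s_1 = Round(s_0, k_0) = 0xDE16
s_2 = Round(s_1, k_1) = 0xADC5
s_3 = Round(s_2, k_2) = 0xD25D
s_4 = Round(s_3, k_3) = 0x3907
s_5 = Round(s_4, k_4) = 0x68CA
s_6 = Round(s_5, k_5) = 0x3726
s_7 = Round(s_6, k_6) = 0x978B
s_8 = Round(s_7, k_7) = 0x2387

0x2387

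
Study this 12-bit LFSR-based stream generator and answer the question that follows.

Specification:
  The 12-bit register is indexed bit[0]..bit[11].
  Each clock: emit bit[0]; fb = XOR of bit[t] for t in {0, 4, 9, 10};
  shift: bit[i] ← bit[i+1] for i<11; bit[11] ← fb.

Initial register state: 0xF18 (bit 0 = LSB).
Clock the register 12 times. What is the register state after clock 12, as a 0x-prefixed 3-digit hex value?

reg_0 = 0xF18
clock 1: out=0, reg = 0xF8C
clock 2: out=0, reg = 0x7C6
clock 3: out=0, reg = 0x3E3
clock 4: out=1, reg = 0x1F1
clock 5: out=1, reg = 0x0F8
clock 6: out=0, reg = 0x87C
clock 7: out=0, reg = 0xC3E
clock 8: out=0, reg = 0x61F
clock 9: out=1, reg = 0x30F
clock 10: out=1, reg = 0x187
clock 11: out=1, reg = 0x8C3
clock 12: out=1, reg = 0xC61

0xC61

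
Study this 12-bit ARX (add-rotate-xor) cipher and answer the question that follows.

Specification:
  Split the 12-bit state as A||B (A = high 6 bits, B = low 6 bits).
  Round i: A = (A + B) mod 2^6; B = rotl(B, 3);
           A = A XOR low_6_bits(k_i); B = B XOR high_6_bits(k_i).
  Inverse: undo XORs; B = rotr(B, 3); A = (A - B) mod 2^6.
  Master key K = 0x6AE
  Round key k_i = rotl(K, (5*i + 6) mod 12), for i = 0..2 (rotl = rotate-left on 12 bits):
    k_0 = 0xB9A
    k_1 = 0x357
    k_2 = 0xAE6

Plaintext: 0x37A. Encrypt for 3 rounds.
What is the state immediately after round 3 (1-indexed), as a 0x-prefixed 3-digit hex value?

0x97B

s_0 = plaintext = 0x37A
s_1 = Round(s_0, k_0) = 0x779
s_2 = Round(s_1, k_1) = 0x042
s_3 = Round(s_2, k_2) = 0x97B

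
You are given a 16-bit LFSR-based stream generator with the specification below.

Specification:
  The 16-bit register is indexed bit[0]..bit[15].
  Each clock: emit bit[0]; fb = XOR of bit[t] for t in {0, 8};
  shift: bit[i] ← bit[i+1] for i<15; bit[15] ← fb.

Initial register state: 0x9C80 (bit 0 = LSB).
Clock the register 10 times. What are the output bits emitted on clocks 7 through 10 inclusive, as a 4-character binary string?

reg_0 = 0x9C80
clock 1: out=0, reg = 0x4E40
clock 2: out=0, reg = 0x2720
clock 3: out=0, reg = 0x9390
clock 4: out=0, reg = 0xC9C8
clock 5: out=0, reg = 0xE4E4
clock 6: out=0, reg = 0x7272
clock 7: out=0, reg = 0x3939
clock 8: out=1, reg = 0x1C9C
clock 9: out=0, reg = 0x0E4E
clock 10: out=0, reg = 0x0727

0100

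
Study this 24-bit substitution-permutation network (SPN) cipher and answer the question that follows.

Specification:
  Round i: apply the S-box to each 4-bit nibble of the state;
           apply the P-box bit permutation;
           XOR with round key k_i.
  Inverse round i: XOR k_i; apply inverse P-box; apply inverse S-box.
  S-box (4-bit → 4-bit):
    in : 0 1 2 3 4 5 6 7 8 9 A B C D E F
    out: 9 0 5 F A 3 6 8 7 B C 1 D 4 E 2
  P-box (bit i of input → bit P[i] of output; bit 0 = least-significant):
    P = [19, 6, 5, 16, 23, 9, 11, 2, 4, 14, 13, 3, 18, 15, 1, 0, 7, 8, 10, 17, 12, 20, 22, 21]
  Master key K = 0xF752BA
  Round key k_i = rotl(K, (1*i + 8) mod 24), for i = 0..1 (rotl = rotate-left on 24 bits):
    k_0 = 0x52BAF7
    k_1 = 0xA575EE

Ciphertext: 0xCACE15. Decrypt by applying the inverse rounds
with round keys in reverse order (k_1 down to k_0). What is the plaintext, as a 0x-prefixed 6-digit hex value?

s_0 = ciphertext = 0xCACE15
s_1 = InvRound(s_0, k_1) = 0xC93C63
s_2 = InvRound(s_1, k_0) = 0xFCFB90

0xFCFB90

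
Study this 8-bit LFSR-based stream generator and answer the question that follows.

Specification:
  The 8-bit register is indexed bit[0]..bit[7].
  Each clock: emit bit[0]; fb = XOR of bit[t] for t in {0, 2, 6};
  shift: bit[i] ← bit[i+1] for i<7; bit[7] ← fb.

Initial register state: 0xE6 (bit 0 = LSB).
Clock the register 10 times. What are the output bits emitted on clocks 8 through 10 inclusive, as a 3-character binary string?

100

reg_0 = 0xE6
clock 1: out=0, reg = 0x73
clock 2: out=1, reg = 0x39
clock 3: out=1, reg = 0x9C
clock 4: out=0, reg = 0xCE
clock 5: out=0, reg = 0x67
clock 6: out=1, reg = 0xB3
clock 7: out=1, reg = 0xD9
clock 8: out=1, reg = 0x6C
clock 9: out=0, reg = 0x36
clock 10: out=0, reg = 0x9B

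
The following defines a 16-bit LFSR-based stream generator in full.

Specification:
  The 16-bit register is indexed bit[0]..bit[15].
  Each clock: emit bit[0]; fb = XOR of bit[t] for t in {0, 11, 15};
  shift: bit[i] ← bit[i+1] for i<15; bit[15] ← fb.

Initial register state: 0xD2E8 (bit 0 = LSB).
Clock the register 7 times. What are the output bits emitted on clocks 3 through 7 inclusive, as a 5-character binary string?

01011

reg_0 = 0xD2E8
clock 1: out=0, reg = 0xE974
clock 2: out=0, reg = 0x74BA
clock 3: out=0, reg = 0x3A5D
clock 4: out=1, reg = 0x1D2E
clock 5: out=0, reg = 0x8E97
clock 6: out=1, reg = 0xC74B
clock 7: out=1, reg = 0x63A5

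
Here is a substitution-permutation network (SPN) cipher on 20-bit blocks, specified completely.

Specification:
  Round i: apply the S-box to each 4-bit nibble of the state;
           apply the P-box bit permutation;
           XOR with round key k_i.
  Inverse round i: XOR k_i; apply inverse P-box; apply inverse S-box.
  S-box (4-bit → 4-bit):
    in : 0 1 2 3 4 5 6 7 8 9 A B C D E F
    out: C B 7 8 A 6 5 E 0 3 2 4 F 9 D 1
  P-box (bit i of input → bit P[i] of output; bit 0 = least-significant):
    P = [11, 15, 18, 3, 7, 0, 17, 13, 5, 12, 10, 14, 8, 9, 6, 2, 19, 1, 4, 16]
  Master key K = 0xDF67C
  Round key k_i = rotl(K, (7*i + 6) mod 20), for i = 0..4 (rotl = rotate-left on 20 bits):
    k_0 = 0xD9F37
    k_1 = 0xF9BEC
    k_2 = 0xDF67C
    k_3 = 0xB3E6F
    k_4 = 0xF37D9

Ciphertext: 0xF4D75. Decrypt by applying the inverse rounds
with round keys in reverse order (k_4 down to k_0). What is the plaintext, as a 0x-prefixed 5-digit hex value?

0x652AB

s_0 = ciphertext = 0xF4D75
s_1 = InvRound(s_0, k_4) = 0x841DD
s_2 = InvRound(s_1, k_3) = 0x79CEF
s_3 = InvRound(s_2, k_2) = 0x2A3CF
s_4 = InvRound(s_3, k_1) = 0x18946
s_5 = InvRound(s_4, k_0) = 0x652AB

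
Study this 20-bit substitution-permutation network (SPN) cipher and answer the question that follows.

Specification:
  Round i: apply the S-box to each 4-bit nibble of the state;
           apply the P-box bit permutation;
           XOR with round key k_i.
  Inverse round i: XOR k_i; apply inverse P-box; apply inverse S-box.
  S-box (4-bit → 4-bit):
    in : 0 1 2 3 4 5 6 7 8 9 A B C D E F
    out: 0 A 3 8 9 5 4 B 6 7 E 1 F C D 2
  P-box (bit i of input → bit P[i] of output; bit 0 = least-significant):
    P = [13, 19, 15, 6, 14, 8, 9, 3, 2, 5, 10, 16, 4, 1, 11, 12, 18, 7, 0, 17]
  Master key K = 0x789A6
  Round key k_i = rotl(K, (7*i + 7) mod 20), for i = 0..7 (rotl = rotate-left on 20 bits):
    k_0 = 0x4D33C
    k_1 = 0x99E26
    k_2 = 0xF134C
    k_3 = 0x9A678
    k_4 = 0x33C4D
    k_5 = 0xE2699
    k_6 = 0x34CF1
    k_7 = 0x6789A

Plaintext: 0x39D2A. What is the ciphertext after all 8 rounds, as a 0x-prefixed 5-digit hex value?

s_0 = plaintext = 0x39D2A
s_1 = Round(s_0, k_0) = 0xF1E6E
s_2 = Round(s_1, k_1) = 0x828E0
s_3 = Round(s_2, k_2) = 0xF55F7
s_4 = Round(s_3, k_3) = 0x18BAC
s_5 = Round(s_4, k_4) = 0x99783
s_6 = Round(s_5, k_5) = 0xB2D6E
s_7 = Round(s_6, k_6) = 0x6EAA3
s_8 = Round(s_7, k_7) = 0x767E3

0x767E3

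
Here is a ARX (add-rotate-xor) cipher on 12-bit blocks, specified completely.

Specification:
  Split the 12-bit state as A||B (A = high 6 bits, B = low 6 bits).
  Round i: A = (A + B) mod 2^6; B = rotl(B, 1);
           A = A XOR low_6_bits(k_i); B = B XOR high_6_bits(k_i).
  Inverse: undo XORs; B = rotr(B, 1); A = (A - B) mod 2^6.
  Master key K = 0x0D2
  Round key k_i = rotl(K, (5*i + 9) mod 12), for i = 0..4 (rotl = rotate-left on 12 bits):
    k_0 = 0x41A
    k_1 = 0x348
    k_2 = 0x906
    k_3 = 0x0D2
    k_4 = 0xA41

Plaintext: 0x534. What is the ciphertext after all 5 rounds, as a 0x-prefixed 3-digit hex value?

s_0 = plaintext = 0x534
s_1 = Round(s_0, k_0) = 0x4B9
s_2 = Round(s_1, k_1) = 0x0FE
s_3 = Round(s_2, k_2) = 0x1D9
s_4 = Round(s_3, k_3) = 0xCB1
s_5 = Round(s_4, k_4) = 0x88A

0x88A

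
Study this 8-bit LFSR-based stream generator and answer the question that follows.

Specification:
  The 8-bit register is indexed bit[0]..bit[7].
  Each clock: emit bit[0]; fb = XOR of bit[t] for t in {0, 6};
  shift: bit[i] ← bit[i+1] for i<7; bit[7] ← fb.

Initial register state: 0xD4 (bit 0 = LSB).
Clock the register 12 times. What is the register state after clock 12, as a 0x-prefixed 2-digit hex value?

0x73

reg_0 = 0xD4
clock 1: out=0, reg = 0xEA
clock 2: out=0, reg = 0xF5
clock 3: out=1, reg = 0x7A
clock 4: out=0, reg = 0xBD
clock 5: out=1, reg = 0xDE
clock 6: out=0, reg = 0xEF
clock 7: out=1, reg = 0x77
clock 8: out=1, reg = 0x3B
clock 9: out=1, reg = 0x9D
clock 10: out=1, reg = 0xCE
clock 11: out=0, reg = 0xE7
clock 12: out=1, reg = 0x73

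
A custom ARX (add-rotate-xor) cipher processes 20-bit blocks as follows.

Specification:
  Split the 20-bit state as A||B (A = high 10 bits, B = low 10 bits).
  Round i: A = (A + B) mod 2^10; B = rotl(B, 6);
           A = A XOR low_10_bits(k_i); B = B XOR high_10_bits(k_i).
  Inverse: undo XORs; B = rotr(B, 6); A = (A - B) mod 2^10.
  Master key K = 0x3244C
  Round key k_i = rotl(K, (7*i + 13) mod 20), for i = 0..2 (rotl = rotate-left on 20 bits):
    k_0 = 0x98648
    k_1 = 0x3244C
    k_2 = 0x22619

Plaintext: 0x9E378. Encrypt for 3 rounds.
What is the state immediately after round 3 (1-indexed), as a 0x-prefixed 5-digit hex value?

0xE5F9D

s_0 = plaintext = 0x9E378
s_1 = Round(s_0, k_0) = 0xEE056
s_2 = Round(s_1, k_1) = 0x1094C
s_3 = Round(s_2, k_2) = 0xE5F9D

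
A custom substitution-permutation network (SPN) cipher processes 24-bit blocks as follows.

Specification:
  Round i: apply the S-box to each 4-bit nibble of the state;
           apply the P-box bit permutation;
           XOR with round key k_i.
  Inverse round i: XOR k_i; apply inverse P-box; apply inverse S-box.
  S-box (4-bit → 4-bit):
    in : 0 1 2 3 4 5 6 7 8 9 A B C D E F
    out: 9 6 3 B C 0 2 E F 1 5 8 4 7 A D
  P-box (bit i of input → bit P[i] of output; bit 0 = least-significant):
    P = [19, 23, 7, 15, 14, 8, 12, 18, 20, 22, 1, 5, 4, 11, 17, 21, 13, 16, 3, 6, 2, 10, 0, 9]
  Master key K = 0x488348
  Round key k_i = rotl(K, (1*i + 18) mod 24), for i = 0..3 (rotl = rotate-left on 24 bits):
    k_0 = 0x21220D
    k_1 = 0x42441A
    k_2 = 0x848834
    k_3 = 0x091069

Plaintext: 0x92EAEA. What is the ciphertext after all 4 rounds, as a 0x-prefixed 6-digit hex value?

s_0 = plaintext = 0x92EAEA
s_1 = Round(s_0, k_0) = 0x1C0B8B
s_2 = Round(s_1, k_1) = 0x669123
s_3 = Round(s_2, k_2) = 0x4D4D26
s_4 = Round(s_3, k_3) = 0xFA7362

0xFA7362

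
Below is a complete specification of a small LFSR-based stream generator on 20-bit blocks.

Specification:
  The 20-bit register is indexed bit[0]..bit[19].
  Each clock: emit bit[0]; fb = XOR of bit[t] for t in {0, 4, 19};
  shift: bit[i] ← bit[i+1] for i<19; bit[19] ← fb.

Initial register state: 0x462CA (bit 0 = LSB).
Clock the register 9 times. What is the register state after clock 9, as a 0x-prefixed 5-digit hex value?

reg_0 = 0x462CA
clock 1: out=0, reg = 0x23165
clock 2: out=1, reg = 0x918B2
clock 3: out=0, reg = 0x48C59
clock 4: out=1, reg = 0x2462C
clock 5: out=0, reg = 0x12316
clock 6: out=0, reg = 0x8918B
clock 7: out=1, reg = 0x448C5
clock 8: out=1, reg = 0xA2462
clock 9: out=0, reg = 0xD1231

0xD1231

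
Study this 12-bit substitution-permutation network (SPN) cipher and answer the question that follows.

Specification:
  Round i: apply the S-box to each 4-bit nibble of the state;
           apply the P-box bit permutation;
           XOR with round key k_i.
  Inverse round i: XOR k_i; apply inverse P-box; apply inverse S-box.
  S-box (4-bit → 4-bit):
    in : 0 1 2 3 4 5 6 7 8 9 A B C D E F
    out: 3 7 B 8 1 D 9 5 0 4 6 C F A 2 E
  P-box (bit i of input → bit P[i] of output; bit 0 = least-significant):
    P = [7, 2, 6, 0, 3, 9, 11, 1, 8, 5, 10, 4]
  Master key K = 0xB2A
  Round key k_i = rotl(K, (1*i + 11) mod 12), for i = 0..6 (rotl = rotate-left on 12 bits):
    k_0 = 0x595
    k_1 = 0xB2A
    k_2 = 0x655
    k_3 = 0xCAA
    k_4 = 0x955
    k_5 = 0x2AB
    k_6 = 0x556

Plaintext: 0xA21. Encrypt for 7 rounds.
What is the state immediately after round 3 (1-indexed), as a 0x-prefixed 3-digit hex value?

0xE4C

s_0 = plaintext = 0xA21
s_1 = Round(s_0, k_0) = 0x37B
s_2 = Round(s_1, k_1) = 0x373
s_3 = Round(s_2, k_2) = 0xE4C
s_4 = Round(s_3, k_3) = 0xC47
s_5 = Round(s_4, k_4) = 0xCAD
s_6 = Round(s_5, k_5) = 0xD9E
s_7 = Round(s_6, k_6) = 0xD62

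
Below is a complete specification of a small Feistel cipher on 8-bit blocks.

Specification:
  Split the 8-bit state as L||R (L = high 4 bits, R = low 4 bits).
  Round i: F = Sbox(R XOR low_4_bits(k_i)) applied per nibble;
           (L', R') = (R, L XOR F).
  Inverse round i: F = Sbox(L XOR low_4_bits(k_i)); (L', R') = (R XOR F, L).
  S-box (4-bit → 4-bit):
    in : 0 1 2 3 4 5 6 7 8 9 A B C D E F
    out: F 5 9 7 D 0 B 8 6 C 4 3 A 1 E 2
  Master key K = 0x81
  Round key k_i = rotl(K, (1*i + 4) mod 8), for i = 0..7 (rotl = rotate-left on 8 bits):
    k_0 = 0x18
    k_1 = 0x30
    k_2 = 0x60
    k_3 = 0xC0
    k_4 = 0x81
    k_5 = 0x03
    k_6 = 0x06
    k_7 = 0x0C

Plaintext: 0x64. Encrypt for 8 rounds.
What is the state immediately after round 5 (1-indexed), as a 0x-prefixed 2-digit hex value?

s_0 = plaintext = 0x64
s_1 = Round(s_0, k_0) = 0x4C
s_2 = Round(s_1, k_1) = 0xCE
s_3 = Round(s_2, k_2) = 0xE2
s_4 = Round(s_3, k_3) = 0x27
s_5 = Round(s_4, k_4) = 0x79
s_6 = Round(s_5, k_5) = 0x93
s_7 = Round(s_6, k_6) = 0x39
s_8 = Round(s_7, k_7) = 0x93

0x79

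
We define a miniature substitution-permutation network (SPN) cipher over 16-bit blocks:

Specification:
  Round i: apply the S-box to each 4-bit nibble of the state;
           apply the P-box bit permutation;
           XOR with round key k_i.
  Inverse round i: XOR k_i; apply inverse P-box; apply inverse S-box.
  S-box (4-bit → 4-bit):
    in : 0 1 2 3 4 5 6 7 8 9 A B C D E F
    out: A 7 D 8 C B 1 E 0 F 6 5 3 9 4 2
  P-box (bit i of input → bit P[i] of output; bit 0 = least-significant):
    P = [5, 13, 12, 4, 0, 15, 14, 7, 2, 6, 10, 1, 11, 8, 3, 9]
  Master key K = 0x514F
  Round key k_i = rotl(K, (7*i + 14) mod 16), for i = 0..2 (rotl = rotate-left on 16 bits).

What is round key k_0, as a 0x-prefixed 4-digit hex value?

0xD453

K = 0x514F
k_0 = rotl(K, (7*0+14) mod 16) = rotl(K, 14) = 0xD453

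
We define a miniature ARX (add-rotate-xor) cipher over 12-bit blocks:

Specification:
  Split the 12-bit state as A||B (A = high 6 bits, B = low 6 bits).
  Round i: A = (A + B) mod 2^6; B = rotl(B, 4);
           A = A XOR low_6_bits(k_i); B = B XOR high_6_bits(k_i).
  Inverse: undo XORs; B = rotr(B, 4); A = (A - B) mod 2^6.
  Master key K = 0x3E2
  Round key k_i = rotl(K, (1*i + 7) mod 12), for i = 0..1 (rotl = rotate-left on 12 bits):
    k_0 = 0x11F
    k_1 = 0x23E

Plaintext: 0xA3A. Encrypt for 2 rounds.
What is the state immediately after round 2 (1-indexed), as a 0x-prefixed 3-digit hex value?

s_0 = plaintext = 0xA3A
s_1 = Round(s_0, k_0) = 0xF6A
s_2 = Round(s_1, k_1) = 0x662

0x662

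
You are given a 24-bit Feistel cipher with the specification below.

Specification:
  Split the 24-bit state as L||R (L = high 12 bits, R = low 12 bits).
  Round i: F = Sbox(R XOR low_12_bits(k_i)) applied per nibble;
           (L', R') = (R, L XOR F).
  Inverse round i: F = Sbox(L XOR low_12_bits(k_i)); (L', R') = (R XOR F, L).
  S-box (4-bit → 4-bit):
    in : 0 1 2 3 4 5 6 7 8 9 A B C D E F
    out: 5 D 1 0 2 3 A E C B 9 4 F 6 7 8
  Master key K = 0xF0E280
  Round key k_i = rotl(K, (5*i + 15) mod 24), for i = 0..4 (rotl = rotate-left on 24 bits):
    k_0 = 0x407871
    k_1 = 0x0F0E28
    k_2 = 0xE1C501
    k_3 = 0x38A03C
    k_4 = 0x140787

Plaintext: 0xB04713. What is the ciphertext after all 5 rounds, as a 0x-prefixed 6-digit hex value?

0xC515AD

s_0 = plaintext = 0xB04713
s_1 = Round(s_0, k_0) = 0x7133A5
s_2 = Round(s_1, k_1) = 0x3A51D5
s_3 = Round(s_2, k_2) = 0x1D51C7
s_4 = Round(s_3, k_3) = 0x1C7C51
s_5 = Round(s_4, k_4) = 0xC515AD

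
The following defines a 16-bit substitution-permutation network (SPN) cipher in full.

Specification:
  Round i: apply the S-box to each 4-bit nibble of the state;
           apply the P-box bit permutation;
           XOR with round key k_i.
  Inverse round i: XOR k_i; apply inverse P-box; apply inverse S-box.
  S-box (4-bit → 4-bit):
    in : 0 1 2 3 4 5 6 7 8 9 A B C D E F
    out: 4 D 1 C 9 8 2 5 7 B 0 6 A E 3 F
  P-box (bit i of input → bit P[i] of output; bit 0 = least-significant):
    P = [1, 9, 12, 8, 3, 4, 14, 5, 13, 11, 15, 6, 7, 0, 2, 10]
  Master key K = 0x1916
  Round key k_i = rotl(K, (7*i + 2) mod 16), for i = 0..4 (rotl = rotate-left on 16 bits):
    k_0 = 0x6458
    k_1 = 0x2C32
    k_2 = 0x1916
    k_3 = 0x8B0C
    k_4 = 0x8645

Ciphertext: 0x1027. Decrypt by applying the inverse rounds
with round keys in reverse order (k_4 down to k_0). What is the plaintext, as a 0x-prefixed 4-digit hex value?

s_0 = ciphertext = 0x1027
s_1 = InvRound(s_0, k_4) = 0x5358
s_2 = InvRound(s_1, k_3) = 0x0DB0
s_3 = InvRound(s_2, k_2) = 0x1A57
s_4 = InvRound(s_3, k_1) = 0xD45B
s_5 = InvRound(s_4, k_0) = 0x67A7

0x67A7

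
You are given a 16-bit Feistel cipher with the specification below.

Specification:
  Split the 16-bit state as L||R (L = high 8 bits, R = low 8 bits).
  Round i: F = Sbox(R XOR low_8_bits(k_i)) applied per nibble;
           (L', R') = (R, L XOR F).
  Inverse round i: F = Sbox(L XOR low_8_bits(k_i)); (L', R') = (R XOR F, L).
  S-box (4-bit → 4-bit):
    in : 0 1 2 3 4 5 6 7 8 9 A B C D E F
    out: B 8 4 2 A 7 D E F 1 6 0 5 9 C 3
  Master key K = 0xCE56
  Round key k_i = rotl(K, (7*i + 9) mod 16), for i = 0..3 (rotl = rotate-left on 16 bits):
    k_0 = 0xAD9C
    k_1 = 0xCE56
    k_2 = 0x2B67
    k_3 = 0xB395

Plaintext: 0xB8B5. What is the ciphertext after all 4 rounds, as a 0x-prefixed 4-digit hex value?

0xF10C

s_0 = plaintext = 0xB8B5
s_1 = Round(s_0, k_0) = 0xB5F9
s_2 = Round(s_1, k_1) = 0xF9D6
s_3 = Round(s_2, k_2) = 0xD6F1
s_4 = Round(s_3, k_3) = 0xF10C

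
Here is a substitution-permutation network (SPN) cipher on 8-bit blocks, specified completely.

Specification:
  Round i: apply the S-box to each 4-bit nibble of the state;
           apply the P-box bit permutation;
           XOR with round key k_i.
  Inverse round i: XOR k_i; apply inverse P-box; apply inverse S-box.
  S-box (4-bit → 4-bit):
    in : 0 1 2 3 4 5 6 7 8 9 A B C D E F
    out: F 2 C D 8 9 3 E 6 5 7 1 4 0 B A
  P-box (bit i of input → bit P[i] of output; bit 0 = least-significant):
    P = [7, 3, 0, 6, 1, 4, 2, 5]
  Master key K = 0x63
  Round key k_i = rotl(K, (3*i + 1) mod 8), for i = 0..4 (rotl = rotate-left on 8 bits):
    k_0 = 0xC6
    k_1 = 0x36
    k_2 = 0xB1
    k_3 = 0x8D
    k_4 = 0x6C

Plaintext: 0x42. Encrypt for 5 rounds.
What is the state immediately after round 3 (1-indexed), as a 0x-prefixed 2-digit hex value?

s_0 = plaintext = 0x42
s_1 = Round(s_0, k_0) = 0xA7
s_2 = Round(s_1, k_1) = 0x69
s_3 = Round(s_2, k_2) = 0x22
s_4 = Round(s_3, k_3) = 0xE8
s_5 = Round(s_4, k_4) = 0x57

0x22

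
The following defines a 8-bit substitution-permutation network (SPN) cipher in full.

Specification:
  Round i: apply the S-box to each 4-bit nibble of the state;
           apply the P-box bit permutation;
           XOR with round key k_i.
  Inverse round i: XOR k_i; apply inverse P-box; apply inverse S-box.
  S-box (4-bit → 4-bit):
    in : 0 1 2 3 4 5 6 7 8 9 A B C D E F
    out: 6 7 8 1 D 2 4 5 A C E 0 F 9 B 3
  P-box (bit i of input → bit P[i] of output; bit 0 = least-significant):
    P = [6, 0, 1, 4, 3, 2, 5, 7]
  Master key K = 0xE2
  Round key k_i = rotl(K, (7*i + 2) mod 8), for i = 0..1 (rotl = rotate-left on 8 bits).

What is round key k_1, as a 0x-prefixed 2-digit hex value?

K = 0xE2
k_0 = rotl(K, (7*0+2) mod 8) = rotl(K, 2) = 0x8B
k_1 = rotl(K, (7*1+2) mod 8) = rotl(K, 1) = 0xC5

0xC5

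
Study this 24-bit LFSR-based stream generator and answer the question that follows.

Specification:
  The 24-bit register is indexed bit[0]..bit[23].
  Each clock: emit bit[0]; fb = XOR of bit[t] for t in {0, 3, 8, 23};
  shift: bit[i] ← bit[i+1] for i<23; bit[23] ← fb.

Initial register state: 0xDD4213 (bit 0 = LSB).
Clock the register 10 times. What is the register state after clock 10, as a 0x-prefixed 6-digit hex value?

reg_0 = 0xDD4213
clock 1: out=1, reg = 0x6EA109
clock 2: out=1, reg = 0xB75084
clock 3: out=0, reg = 0xDBA842
clock 4: out=0, reg = 0xEDD421
clock 5: out=1, reg = 0x76EA10
clock 6: out=0, reg = 0x3B7508
clock 7: out=0, reg = 0x1DBA84
clock 8: out=0, reg = 0x0EDD42
clock 9: out=0, reg = 0x876EA1
clock 10: out=1, reg = 0x43B750

0x43B750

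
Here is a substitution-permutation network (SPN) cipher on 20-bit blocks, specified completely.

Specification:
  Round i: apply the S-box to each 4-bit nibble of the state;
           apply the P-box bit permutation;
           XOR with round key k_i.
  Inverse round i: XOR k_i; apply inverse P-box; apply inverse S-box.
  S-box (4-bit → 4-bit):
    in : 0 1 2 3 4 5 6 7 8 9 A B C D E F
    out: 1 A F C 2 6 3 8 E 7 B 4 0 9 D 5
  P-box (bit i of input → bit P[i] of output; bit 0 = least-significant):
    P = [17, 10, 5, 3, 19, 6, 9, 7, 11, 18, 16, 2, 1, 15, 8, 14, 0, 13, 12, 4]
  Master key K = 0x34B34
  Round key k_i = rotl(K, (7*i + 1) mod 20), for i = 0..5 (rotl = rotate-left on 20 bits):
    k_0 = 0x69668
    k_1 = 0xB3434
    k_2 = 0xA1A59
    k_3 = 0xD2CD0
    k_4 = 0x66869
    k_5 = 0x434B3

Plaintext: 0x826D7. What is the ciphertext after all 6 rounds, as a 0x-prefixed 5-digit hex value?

0x81137

s_0 = plaintext = 0x826D7
s_1 = Round(s_0, k_0) = 0xA6FF2
s_2 = Round(s_1, k_1) = 0x09A0F
s_3 = Round(s_2, k_2) = 0x4937E
s_4 = Round(s_3, k_3) = 0xE8D7E
s_5 = Round(s_4, k_4) = 0x4B1D4
s_6 = Round(s_5, k_5) = 0x81137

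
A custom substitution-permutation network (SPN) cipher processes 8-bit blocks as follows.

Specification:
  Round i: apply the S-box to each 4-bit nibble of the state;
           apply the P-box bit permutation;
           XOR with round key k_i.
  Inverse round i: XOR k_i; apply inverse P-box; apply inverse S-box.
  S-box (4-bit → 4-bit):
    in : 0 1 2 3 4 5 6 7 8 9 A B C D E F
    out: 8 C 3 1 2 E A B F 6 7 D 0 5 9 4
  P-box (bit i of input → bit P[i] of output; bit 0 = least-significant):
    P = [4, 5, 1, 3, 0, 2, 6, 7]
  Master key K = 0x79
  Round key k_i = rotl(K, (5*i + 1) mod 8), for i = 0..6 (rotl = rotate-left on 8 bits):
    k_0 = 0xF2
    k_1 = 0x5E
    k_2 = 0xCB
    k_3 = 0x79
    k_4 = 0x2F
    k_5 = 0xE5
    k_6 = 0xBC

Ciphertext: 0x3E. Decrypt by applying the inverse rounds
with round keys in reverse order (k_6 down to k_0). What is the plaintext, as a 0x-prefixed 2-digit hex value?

0x4C

s_0 = ciphertext = 0x3E
s_1 = InvRound(s_0, k_6) = 0x0F
s_2 = InvRound(s_1, k_5) = 0x15
s_3 = InvRound(s_2, k_4) = 0xC8
s_4 = InvRound(s_3, k_3) = 0xE2
s_5 = InvRound(s_4, k_2) = 0x36
s_6 = InvRound(s_5, k_1) = 0xF6
s_7 = InvRound(s_6, k_0) = 0x4C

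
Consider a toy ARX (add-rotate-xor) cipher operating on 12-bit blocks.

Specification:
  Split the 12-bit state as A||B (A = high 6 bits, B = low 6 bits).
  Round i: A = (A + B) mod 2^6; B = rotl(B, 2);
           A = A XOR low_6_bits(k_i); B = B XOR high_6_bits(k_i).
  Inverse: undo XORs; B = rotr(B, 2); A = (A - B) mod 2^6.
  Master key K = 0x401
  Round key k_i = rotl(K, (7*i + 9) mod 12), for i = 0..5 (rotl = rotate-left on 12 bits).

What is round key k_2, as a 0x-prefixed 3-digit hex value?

0xA00

K = 0x401
k_0 = rotl(K, (7*0+9) mod 12) = rotl(K, 9) = 0x280
k_1 = rotl(K, (7*1+9) mod 12) = rotl(K, 4) = 0x014
k_2 = rotl(K, (7*2+9) mod 12) = rotl(K, 11) = 0xA00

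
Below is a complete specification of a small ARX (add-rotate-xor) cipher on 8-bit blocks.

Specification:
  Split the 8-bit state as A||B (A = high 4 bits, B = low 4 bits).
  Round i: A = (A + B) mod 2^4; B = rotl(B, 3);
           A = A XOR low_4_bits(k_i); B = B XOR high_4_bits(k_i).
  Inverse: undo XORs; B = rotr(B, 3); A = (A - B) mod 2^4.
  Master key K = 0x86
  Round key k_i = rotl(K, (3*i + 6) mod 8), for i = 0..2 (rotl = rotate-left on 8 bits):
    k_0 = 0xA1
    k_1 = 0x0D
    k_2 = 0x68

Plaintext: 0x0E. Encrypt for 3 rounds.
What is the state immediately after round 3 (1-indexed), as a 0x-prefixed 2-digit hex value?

s_0 = plaintext = 0x0E
s_1 = Round(s_0, k_0) = 0xFD
s_2 = Round(s_1, k_1) = 0x1E
s_3 = Round(s_2, k_2) = 0x71

0x71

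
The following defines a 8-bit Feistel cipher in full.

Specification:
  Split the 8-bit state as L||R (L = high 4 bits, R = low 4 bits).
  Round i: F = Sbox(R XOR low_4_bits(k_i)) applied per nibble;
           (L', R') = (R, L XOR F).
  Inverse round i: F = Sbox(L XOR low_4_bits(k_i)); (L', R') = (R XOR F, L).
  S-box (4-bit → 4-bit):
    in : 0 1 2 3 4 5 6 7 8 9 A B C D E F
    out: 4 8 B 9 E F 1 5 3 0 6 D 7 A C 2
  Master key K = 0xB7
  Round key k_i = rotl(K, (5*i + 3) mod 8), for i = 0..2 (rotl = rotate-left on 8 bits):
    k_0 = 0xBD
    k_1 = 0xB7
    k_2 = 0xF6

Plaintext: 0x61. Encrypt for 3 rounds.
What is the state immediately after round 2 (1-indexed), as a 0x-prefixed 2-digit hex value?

s_0 = plaintext = 0x61
s_1 = Round(s_0, k_0) = 0x11
s_2 = Round(s_1, k_1) = 0x10
s_3 = Round(s_2, k_2) = 0x00

0x10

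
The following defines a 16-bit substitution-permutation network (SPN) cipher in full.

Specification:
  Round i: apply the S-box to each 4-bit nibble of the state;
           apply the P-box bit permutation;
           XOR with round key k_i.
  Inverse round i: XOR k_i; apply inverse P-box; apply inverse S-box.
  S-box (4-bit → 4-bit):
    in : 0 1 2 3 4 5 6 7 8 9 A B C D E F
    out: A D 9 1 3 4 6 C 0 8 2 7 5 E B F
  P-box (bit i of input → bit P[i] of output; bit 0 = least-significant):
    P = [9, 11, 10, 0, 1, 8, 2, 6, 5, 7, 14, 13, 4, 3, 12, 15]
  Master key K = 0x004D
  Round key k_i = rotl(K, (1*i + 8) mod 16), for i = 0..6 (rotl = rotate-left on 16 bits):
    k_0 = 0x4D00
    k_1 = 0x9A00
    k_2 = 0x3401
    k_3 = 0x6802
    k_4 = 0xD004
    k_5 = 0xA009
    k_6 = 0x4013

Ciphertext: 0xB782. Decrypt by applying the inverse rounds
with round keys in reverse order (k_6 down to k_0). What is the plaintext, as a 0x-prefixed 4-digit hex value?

0xECD9

s_0 = ciphertext = 0xB782
s_1 = InvRound(s_0, k_6) = 0x1DA1
s_2 = InvRound(s_1, k_5) = 0xDEA6
s_3 = InvRound(s_2, k_4) = 0x843B
s_4 = InvRound(s_3, k_3) = 0xE18D
s_5 = InvRound(s_4, k_2) = 0xD665
s_6 = InvRound(s_5, k_1) = 0x8C7D
s_7 = InvRound(s_6, k_0) = 0xECD9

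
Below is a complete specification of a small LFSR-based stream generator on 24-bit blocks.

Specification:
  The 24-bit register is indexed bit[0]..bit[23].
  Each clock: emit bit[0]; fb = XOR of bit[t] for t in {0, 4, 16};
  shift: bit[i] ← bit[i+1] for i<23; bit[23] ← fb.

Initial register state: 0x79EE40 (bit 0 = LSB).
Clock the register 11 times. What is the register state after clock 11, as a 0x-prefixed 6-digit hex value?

reg_0 = 0x79EE40
clock 1: out=0, reg = 0xBCF720
clock 2: out=0, reg = 0x5E7B90
clock 3: out=0, reg = 0xAF3DC8
clock 4: out=0, reg = 0xD79EE4
clock 5: out=0, reg = 0xEBCF72
clock 6: out=0, reg = 0x75E7B9
clock 7: out=1, reg = 0xBAF3DC
clock 8: out=0, reg = 0xDD79EE
clock 9: out=0, reg = 0xEEBCF7
clock 10: out=1, reg = 0x775E7B
clock 11: out=1, reg = 0xBBAF3D

0xBBAF3D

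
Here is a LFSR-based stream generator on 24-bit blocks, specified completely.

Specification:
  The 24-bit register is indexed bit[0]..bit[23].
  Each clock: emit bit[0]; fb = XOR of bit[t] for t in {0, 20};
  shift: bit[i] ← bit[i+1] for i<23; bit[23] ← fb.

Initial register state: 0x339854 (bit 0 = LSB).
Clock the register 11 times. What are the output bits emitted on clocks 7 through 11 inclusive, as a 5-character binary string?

10000

reg_0 = 0x339854
clock 1: out=0, reg = 0x99CC2A
clock 2: out=0, reg = 0xCCE615
clock 3: out=1, reg = 0xE6730A
clock 4: out=0, reg = 0x733985
clock 5: out=1, reg = 0x399CC2
clock 6: out=0, reg = 0x9CCE61
clock 7: out=1, reg = 0x4E6730
clock 8: out=0, reg = 0x273398
clock 9: out=0, reg = 0x1399CC
clock 10: out=0, reg = 0x89CCE6
clock 11: out=0, reg = 0x44E673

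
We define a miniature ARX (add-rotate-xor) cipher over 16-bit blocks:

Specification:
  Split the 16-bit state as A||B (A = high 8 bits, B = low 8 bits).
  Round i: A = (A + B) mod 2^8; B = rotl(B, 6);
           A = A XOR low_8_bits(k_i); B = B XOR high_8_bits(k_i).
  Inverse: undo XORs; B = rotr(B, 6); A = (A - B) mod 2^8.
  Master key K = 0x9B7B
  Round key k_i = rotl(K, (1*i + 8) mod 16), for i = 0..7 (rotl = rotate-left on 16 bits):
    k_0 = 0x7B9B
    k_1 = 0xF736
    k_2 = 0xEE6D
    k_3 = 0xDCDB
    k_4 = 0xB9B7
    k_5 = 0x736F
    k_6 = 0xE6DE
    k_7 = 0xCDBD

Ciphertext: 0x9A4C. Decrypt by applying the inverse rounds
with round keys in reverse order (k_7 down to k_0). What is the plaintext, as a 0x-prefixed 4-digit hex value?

s_0 = ciphertext = 0x9A4C
s_1 = InvRound(s_0, k_7) = 0x2106
s_2 = InvRound(s_1, k_6) = 0x7C83
s_3 = InvRound(s_2, k_5) = 0x50C3
s_4 = InvRound(s_3, k_4) = 0xFEE9
s_5 = InvRound(s_4, k_3) = 0x51D4
s_6 = InvRound(s_5, k_2) = 0x54E8
s_7 = InvRound(s_6, k_1) = 0xE67C
s_8 = InvRound(s_7, k_0) = 0x611C

0x611C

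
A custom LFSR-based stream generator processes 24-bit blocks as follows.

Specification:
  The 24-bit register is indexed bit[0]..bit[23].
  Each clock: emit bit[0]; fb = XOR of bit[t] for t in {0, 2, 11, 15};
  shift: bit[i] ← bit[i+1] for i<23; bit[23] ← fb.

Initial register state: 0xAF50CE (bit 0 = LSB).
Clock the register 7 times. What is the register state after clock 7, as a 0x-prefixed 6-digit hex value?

0x935EA1

reg_0 = 0xAF50CE
clock 1: out=0, reg = 0xD7A867
clock 2: out=1, reg = 0x6BD433
clock 3: out=1, reg = 0x35EA19
clock 4: out=1, reg = 0x9AF50C
clock 5: out=0, reg = 0x4D7A86
clock 6: out=0, reg = 0x26BD43
clock 7: out=1, reg = 0x935EA1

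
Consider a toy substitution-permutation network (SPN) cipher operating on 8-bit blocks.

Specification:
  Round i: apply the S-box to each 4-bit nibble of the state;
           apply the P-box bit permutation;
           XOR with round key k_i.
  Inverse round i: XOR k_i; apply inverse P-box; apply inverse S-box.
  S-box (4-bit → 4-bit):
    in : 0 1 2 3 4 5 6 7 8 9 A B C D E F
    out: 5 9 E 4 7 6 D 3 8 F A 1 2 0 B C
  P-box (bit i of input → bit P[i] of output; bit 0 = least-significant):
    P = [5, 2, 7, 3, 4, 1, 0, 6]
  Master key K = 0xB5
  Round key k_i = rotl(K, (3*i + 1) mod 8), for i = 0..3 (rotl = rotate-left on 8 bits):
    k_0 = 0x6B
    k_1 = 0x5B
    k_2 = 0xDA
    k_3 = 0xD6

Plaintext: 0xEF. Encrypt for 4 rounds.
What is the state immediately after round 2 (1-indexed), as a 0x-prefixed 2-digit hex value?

0x63

s_0 = plaintext = 0xEF
s_1 = Round(s_0, k_0) = 0xB1
s_2 = Round(s_1, k_1) = 0x63
s_3 = Round(s_2, k_2) = 0x0B
s_4 = Round(s_3, k_3) = 0xE7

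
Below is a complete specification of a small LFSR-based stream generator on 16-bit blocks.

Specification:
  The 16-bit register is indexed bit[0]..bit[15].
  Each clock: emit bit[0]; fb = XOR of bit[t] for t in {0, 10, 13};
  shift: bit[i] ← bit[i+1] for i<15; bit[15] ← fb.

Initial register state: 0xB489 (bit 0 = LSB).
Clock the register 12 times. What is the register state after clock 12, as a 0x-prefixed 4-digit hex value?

reg_0 = 0xB489
clock 1: out=1, reg = 0xDA44
clock 2: out=0, reg = 0x6D22
clock 3: out=0, reg = 0x3691
clock 4: out=1, reg = 0x9B48
clock 5: out=0, reg = 0x4DA4
clock 6: out=0, reg = 0xA6D2
clock 7: out=0, reg = 0x5369
clock 8: out=1, reg = 0xA9B4
clock 9: out=0, reg = 0xD4DA
clock 10: out=0, reg = 0xEA6D
clock 11: out=1, reg = 0x7536
clock 12: out=0, reg = 0x3A9B

0x3A9B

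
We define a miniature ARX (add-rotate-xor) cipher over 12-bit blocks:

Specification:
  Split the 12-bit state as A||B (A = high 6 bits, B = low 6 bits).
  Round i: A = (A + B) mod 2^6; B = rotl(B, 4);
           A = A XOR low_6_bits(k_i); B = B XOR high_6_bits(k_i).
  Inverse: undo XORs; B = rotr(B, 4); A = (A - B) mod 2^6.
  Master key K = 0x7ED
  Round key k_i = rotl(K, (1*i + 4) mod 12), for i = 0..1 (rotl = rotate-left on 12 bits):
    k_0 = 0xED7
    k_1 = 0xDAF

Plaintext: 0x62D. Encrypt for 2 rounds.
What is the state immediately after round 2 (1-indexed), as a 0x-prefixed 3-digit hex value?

s_0 = plaintext = 0x62D
s_1 = Round(s_0, k_0) = 0x4A0
s_2 = Round(s_1, k_1) = 0x77E

0x77E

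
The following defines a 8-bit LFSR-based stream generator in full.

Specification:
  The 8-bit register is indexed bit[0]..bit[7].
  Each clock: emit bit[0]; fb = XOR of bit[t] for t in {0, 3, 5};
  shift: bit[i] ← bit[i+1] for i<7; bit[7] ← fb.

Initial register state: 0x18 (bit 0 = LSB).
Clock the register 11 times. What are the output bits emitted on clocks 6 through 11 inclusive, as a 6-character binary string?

reg_0 = 0x18
clock 1: out=0, reg = 0x8C
clock 2: out=0, reg = 0xC6
clock 3: out=0, reg = 0x63
clock 4: out=1, reg = 0x31
clock 5: out=1, reg = 0x18
clock 6: out=0, reg = 0x8C
clock 7: out=0, reg = 0xC6
clock 8: out=0, reg = 0x63
clock 9: out=1, reg = 0x31
clock 10: out=1, reg = 0x18
clock 11: out=0, reg = 0x8C

000110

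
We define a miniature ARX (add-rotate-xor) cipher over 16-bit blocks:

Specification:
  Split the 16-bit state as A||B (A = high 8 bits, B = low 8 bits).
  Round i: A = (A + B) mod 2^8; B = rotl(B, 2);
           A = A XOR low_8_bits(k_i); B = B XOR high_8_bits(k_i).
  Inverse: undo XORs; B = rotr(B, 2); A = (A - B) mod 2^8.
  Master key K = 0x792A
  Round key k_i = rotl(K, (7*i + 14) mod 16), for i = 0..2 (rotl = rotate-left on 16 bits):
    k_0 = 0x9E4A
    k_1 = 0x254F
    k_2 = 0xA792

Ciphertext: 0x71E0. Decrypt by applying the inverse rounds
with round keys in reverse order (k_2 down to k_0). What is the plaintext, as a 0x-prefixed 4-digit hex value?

s_0 = ciphertext = 0x71E0
s_1 = InvRound(s_0, k_2) = 0x12D1
s_2 = InvRound(s_1, k_1) = 0x203D
s_3 = InvRound(s_2, k_0) = 0x82E8

0x82E8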